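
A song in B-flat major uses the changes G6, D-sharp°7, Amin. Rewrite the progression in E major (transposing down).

C#6 G##°7 D#min

B-flat major down to E major is a diminished fifth; each chord root moves by that interval while the quality stays the same.
G6: root G down a diminished fifth → C#, giving C#6.
D-sharp°7: root D-sharp down a diminished fifth → G##, giving G##°7.
Amin: root A down a diminished fifth → D#, giving D#min.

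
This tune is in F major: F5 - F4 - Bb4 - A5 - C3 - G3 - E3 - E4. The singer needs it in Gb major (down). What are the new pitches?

Gb4 Gb3 Cb4 Bb4 Db2 Ab2 F2 F3

From F down to Gb is a major seventh; apply that to each pitch.
F5 to Gb4
F4 to Gb3
Bb4 to Cb4
A5 to Bb4
C3 to Db2
G3 to Ab2
E3 to F2
E4 to F3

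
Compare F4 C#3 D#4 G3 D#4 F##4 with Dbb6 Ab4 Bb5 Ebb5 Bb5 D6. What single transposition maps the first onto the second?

up a diminished thirteenth

From F4 to Dbb6 is 13 letter names — a thirteenth of some quality.
F4 to Dbb6 is 19 semitones, which makes it a diminished thirteenth; the second version is higher, so the direction is up.
Checking another pair — F##4 → D6 — gives the same interval.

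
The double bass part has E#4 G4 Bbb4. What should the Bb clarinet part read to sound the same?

F##3 A3 Cb4

First find concert pitch: the double bass sounds a perfect octave below written, so E#4 G4 Bbb4 sounds E#3 G3 Bbb3.
Then write for Bb clarinet: it sounds a major second below written, so the part must be a major second above concert.
E#3 → F##3
G3 → A3
Bbb3 → Cb4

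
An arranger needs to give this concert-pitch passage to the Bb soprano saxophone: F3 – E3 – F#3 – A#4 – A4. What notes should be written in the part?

G3 F#3 G#3 B#4 B4

The Bb soprano saxophone sounds a major second below written, so the written part must be a major second above concert — transpose each note up.
F3 becomes G3
E3 becomes F#3
F#3 becomes G#3
A#4 becomes B#4
A4 becomes B4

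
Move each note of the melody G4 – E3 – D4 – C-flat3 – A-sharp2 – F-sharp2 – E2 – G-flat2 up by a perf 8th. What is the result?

G5 E4 D5 Cb4 A#3 F#3 E3 Gb3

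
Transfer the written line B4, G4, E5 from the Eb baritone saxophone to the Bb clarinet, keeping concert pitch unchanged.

E3 C3 A3

First find concert pitch: the Eb baritone saxophone sounds a major thirteenth below written, so B4 G4 E5 sounds D3 Bb2 G3.
Then write for Bb clarinet: it sounds a major second below written, so the part must be a major second above concert.
D3 → E3
Bb2 → C3
G3 → A3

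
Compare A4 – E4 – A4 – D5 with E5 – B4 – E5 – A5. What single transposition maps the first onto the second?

up a perfect fifth

Take the first pair: A4 → E5. A to E spans 5 letter names, so the interval is some kind of fifth.
A4 to E5 is 7 semitones, which makes it a perfect fifth; the second version is higher, so the direction is up.
Checking another pair — D5 → A5 — gives the same interval.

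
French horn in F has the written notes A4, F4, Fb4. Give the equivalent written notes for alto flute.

First find concert pitch: the French horn in F sounds a perfect fifth below written, so A4 F4 Fb4 sounds D4 Bb3 Bbb3.
Then write for alto flute: it sounds a perfect fourth below written, so the part must be a perfect fourth above concert.
D4 → G4
Bb3 → Eb4
Bbb3 → Ebb4

G4 Eb4 Ebb4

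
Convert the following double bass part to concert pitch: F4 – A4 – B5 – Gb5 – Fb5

The double bass sounds a perfect octave below written, so transpose each written note down a perfect octave.
F4 becomes F3
A4 becomes A3
B5 becomes B4
Gb5 becomes Gb4
Fb5 becomes Fb4

F3 A3 B4 Gb4 Fb4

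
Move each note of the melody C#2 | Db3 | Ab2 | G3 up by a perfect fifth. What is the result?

G#2 Ab3 Eb3 D4

C#2 gives G#2
Db3 gives Ab3
Ab2 gives Eb3
G3 gives D4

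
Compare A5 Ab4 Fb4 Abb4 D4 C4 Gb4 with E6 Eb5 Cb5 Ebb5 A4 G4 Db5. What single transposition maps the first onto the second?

up a perfect fifth

From A5 to E6 is 5 letter names — a fifth of some quality.
A5 to E6 is 7 semitones, which makes it a perfect fifth; the second version is higher, so the direction is up.
Checking another pair — Gb4 → Db5 — gives the same interval.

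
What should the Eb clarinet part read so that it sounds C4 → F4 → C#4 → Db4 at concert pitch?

A3 D4 A#3 Bb3

The Eb clarinet sounds a minor third above written, so the written part must be a minor third below concert — transpose each note down.
C4 becomes A3
F4 becomes D4
C#4 becomes A#3
Db4 becomes Bb3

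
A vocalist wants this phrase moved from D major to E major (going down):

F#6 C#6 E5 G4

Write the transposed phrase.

G#5 D#5 F#4 A3

From D down to E is a minor seventh; apply that to each pitch.
F#6 → G#5
C#6 → D#5
E5 → F#4
G4 → A3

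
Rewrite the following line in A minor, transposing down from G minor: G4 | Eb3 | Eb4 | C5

A3 F2 F3 D4

From G down to A is a minor seventh; apply that to each pitch.
G4 to A3
Eb3 to F2
Eb4 to F3
C5 to D4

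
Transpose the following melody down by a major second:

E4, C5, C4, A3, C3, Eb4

D4 Bb4 Bb3 G3 Bb2 Db4

A major second down from E4 gives D4.
C5 down a major second is Bb4.
C4 down a major second is Bb3.
A3 down a major second is G3.
C3 down a major second is Bb2.
A major second down from Eb4 gives Db4.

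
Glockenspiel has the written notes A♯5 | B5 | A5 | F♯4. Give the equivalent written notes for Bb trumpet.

B#7 C#8 B7 G#6

First find concert pitch: the glockenspiel sounds a perfect fifteenth above written, so A♯5 B5 A5 F♯4 sounds A#7 B7 A7 F#6.
Then write for Bb trumpet: it sounds a major second below written, so the part must be a major second above concert.
A#7 → B#7
B7 → C#8
A7 → B7
F#6 → G#6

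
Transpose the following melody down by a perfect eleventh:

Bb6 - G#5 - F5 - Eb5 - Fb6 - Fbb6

Bb6: an eleventh down reaches F, and 17 semitones makes it F5.
G#5: an eleventh down reaches D, and 17 semitones makes it D#4.
F5: an eleventh down reaches C, and 17 semitones makes it C4.
Eb5: an eleventh down reaches B, and 17 semitones makes it Bb3.
Fb6 down a perfect eleventh is Cb5.
A perfect eleventh down from Fbb6 gives Cbb5.

F5 D#4 C4 Bb3 Cb5 Cbb5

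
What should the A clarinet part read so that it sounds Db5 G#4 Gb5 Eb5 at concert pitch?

The A clarinet sounds a minor third below written, so the written part must be a minor third above concert — transpose each note up.
Db5 gives Fb5
G#4 gives B4
Gb5 gives Bbb5
Eb5 gives Gb5

Fb5 B4 Bbb5 Gb5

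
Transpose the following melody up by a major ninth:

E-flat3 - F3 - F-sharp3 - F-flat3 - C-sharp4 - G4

F4 G4 G#4 Gb4 D#5 A5

Eb3: a ninth up reaches F, and 14 semitones makes it F4.
F3 up a major ninth is G4.
A major ninth up from F#3 gives G#4.
A major ninth up from Fb3 gives Gb4.
C#4: a ninth up reaches D, and 14 semitones makes it D#5.
G4 up a major ninth is A5.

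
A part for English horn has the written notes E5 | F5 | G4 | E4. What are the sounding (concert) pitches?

A4 Bb4 C4 A3

Written C4 on the English horn sounds as F3, a perfect fifth lower; apply that shift to every note.
E5 -> A4
F5 -> Bb4
G4 -> C4
E4 -> A3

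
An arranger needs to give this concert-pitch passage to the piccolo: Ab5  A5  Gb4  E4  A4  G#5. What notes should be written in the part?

Ab4 A4 Gb3 E3 A3 G#4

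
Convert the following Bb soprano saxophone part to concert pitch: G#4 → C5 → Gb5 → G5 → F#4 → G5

The Bb soprano saxophone sounds a major second below written, so transpose each written note down a major second.
G#4 to F#4
C5 to Bb4
Gb5 to Fb5
G5 to F5
F#4 to E4
G5 to F5

F#4 Bb4 Fb5 F5 E4 F5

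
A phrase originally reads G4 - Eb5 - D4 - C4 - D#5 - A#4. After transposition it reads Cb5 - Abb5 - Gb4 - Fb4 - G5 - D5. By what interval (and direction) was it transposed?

up a diminished fourth

Take the first pair: G4 → Cb5. G to C spans 4 letter names, so the interval is some kind of fourth.
G4 to Cb5 is 4 semitones, which makes it a diminished fourth; the second version is higher, so the direction is up.
Checking another pair — A#4 → D5 — gives the same interval.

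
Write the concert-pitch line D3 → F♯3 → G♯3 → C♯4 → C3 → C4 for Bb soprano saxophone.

Written C4 sounds as Bb3 on the Bb soprano saxophone, so concert pitches are written a major second up.
D3 becomes E3
F#3 becomes G#3
G#3 becomes A#3
C#4 becomes D#4
C3 becomes D3
C4 becomes D4

E3 G#3 A#3 D#4 D3 D4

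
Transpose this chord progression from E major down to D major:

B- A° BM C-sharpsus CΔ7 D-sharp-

E major down to D major is a major second; each chord root moves by that interval while the quality stays the same.
B-: root B down a major second → A, giving A-.
A°: root A down a major second → G, giving G°.
BM: root B down a major second → A, giving AM.
C-sharpsus: root C-sharp down a major second → B, giving Bsus.
CΔ7: root C down a major second → Bb, giving BbΔ7.
D-sharp-: root D-sharp down a major second → C#, giving C#-.

A- G° AM Bsus BbΔ7 C#-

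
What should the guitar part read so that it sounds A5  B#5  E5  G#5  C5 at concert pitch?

A6 B#6 E6 G#6 C6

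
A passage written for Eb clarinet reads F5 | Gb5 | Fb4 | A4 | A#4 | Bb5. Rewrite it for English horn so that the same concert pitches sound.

First find concert pitch: the Eb clarinet sounds a minor third above written, so F5 Gb5 Fb4 A4 A#4 Bb5 sounds Ab5 Bbb5 Abb4 C5 C#5 Db6.
Then write for English horn: it sounds a perfect fifth below written, so the part must be a perfect fifth above concert.
Ab5 → Eb6
Bbb5 → Fb6
Abb4 → Ebb5
C5 → G5
C#5 → G#5
Db6 → Ab6

Eb6 Fb6 Ebb5 G5 G#5 Ab6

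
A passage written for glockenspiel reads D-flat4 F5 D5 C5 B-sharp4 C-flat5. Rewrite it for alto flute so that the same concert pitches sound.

Gb6 Bb7 G7 F7 E#7 Fb7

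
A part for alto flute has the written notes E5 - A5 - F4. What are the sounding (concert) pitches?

B4 E5 C4

The alto flute sounds a perfect fourth below written, so transpose each written note down a perfect fourth.
E5 gives B4
A5 gives E5
F4 gives C4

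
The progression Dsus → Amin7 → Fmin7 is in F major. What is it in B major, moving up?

F major up to B major is an augmented fourth; each chord root moves by that interval while the quality stays the same.
Dsus: root D up an augmented fourth → G#, giving G#sus.
Amin7: root A up an augmented fourth → D#, giving D#min7.
Fmin7: root F up an augmented fourth → B, giving Bmin7.

G#sus D#min7 Bmin7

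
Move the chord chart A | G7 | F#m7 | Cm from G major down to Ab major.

G major down to Ab major is a major seventh; each chord root moves by that interval while the quality stays the same.
A: root A down a major seventh → Bb, giving Bb.
G7: root G down a major seventh → Ab, giving Ab7.
F#m7: root F# down a major seventh → G, giving Gm7.
Cm: root C down a major seventh → Db, giving Dbm.

Bb Ab7 Gm7 Dbm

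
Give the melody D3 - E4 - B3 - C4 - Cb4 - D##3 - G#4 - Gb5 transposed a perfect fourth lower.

D3 -> A2
E4 -> B3
B3 -> F#3
C4 -> G3
Cb4 -> Gb3
D##3 -> A##2
G#4 -> D#4
Gb5 -> Db5

A2 B3 F#3 G3 Gb3 A##2 D#4 Db5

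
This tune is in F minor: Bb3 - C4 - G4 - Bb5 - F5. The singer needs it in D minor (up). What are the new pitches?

F minor to D minor up is a major sixth, so every note moves up by that interval.
Bb3 to G4
C4 to A4
G4 to E5
Bb5 to G6
F5 to D6

G4 A4 E5 G6 D6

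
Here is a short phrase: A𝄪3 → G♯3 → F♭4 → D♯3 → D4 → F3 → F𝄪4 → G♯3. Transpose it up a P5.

A perfect fifth up from A##3 gives E##4.
A perfect fifth up from G#3 gives D#4.
Fb4: a fifth up reaches C, and 7 semitones makes it Cb5.
D#3: a fifth up reaches A, and 7 semitones makes it A#3.
D4: a fifth up reaches A, and 7 semitones makes it A4.
F3: a fifth up reaches C, and 7 semitones makes it C4.
F##4: a fifth up reaches C, and 7 semitones makes it C##5.
G#3 up a perfect fifth is D#4.

E##4 D#4 Cb5 A#3 A4 C4 C##5 D#4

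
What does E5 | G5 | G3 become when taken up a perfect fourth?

A5 C6 C4

E5 up a perfect fourth is A5.
G5 up a perfect fourth is C6.
A perfect fourth up from G3 gives C4.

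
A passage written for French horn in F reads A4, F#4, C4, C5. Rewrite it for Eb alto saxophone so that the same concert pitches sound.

B4 G#4 D4 D5

First find concert pitch: the French horn in F sounds a perfect fifth below written, so A4 F#4 C4 C5 sounds D4 B3 F3 F4.
Then write for Eb alto saxophone: it sounds a major sixth below written, so the part must be a major sixth above concert.
D4 → B4
B3 → G#4
F3 → D4
F4 → D5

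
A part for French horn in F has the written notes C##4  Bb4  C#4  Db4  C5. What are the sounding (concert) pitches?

F##3 Eb4 F#3 Gb3 F4

Written C4 on the French horn in F sounds as F3, a perfect fifth lower; apply that shift to every note.
C##4 to F##3
Bb4 to Eb4
C#4 to F#3
Db4 to Gb3
C5 to F4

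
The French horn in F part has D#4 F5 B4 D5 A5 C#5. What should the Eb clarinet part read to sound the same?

E#3 G4 C#4 E4 B4 D#4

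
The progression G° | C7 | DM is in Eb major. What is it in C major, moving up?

Eb major up to C major is a major sixth; each chord root moves by that interval while the quality stays the same.
G°: root G up a major sixth → E, giving E°.
C7: root C up a major sixth → A, giving A7.
DM: root D up a major sixth → B, giving BM.

E° A7 BM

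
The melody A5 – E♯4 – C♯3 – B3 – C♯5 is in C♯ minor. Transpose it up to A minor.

C♯ minor to A minor up is a minor sixth, so every note moves up by that interval.
A5 to F6
E#4 to C#5
C#3 to A3
B3 to G4
C#5 to A5

F6 C#5 A3 G4 A5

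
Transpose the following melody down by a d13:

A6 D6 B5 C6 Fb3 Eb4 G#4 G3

A6 becomes C##5
D6 becomes F##4
B5 becomes D##4
C6 becomes E#4
Fb3 becomes A1
Eb4 becomes G#2
G#4 becomes B##2
G3 becomes B#1

C##5 F##4 D##4 E#4 A1 G#2 B##2 B#1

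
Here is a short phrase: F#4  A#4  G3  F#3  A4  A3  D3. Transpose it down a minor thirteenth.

A#2 C##3 B1 A#1 C#3 C#2 F#1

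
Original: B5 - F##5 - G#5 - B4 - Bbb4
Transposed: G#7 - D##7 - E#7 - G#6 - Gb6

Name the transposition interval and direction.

up a major thirteenth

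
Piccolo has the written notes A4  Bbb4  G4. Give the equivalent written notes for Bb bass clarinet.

B6 Cb7 A6

First find concert pitch: the piccolo sounds a perfect octave above written, so A4 Bbb4 G4 sounds A5 Bbb5 G5.
Then write for Bb bass clarinet: it sounds a major ninth below written, so the part must be a major ninth above concert.
A5 → B6
Bbb5 → Cb7
G5 → A6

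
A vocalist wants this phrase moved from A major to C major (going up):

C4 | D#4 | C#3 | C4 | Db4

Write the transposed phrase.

Eb4 F#4 E3 Eb4 Fb4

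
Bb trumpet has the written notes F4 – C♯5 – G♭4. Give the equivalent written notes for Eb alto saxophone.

C5 G#5 Db5

First find concert pitch: the Bb trumpet sounds a major second below written, so F4 C♯5 G♭4 sounds Eb4 B4 Fb4.
Then write for Eb alto saxophone: it sounds a major sixth below written, so the part must be a major sixth above concert.
Eb4 → C5
B4 → G#5
Fb4 → Db5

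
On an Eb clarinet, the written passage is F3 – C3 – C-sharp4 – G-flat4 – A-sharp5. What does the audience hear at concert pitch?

Written C4 on the Eb clarinet sounds as Eb4, a minor third higher; apply that shift to every note.
F3 gives Ab3
C3 gives Eb3
C#4 gives E4
Gb4 gives Bbb4
A#5 gives C#6

Ab3 Eb3 E4 Bbb4 C#6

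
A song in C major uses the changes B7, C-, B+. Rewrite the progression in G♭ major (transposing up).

F7 Gb- F+

C major up to G♭ major is a diminished fifth; each chord root moves by that interval while the quality stays the same.
B7: root B up a diminished fifth → F, giving F7.
C-: root C up a diminished fifth → Gb, giving Gb-.
B+: root B up a diminished fifth → F, giving F+.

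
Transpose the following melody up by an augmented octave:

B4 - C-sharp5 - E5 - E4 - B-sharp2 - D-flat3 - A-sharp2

B#5 C##6 E#6 E#5 B##3 D4 A##3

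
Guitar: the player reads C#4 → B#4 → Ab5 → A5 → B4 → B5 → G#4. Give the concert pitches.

C#3 B#3 Ab4 A4 B3 B4 G#3

Written C4 on the guitar sounds as C3, a perfect octave lower; apply that shift to every note.
C#4 -> C#3
B#4 -> B#3
Ab5 -> Ab4
A5 -> A4
B4 -> B3
B5 -> B4
G#4 -> G#3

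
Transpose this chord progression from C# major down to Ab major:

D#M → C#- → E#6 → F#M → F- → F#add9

C# major down to Ab major is an augmented third; each chord root moves by that interval while the quality stays the same.
D#M: root D# down an augmented third → Bb, giving BbM.
C#-: root C# down an augmented third → Ab, giving Ab-.
E#6: root E# down an augmented third → C, giving C6.
F#M: root F# down an augmented third → Db, giving DbM.
F-: root F down an augmented third → Dbb, giving Dbb-.
F#add9: root F# down an augmented third → Db, giving Dbadd9.

BbM Ab- C6 DbM Dbb- Dbadd9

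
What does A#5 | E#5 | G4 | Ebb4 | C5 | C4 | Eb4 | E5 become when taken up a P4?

D#6 A#5 C5 Abb4 F5 F4 Ab4 A5

A#5 -> D#6
E#5 -> A#5
G4 -> C5
Ebb4 -> Abb4
C5 -> F5
C4 -> F4
Eb4 -> Ab4
E5 -> A5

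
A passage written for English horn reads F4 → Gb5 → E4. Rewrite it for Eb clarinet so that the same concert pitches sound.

G3 Ab4 F#3

First find concert pitch: the English horn sounds a perfect fifth below written, so F4 Gb5 E4 sounds Bb3 Cb5 A3.
Then write for Eb clarinet: it sounds a minor third above written, so the part must be a minor third below concert.
Bb3 → G3
Cb5 → Ab4
A3 → F#3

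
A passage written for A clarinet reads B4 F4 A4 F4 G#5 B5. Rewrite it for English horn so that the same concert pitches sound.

D#5 A4 C#5 A4 B#5 D#6

First find concert pitch: the A clarinet sounds a minor third below written, so B4 F4 A4 F4 G#5 B5 sounds G#4 D4 F#4 D4 E#5 G#5.
Then write for English horn: it sounds a perfect fifth below written, so the part must be a perfect fifth above concert.
G#4 → D#5
D4 → A4
F#4 → C#5
D4 → A4
E#5 → B#5
G#5 → D#6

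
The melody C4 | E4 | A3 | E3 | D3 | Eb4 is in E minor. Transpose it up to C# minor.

A4 C#5 F#4 C#4 B3 C5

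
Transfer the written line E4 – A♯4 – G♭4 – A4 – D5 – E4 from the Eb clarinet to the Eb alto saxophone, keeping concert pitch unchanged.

E5 A#5 Gb5 A5 D6 E5

First find concert pitch: the Eb clarinet sounds a minor third above written, so E4 A♯4 G♭4 A4 D5 E4 sounds G4 C#5 Bbb4 C5 F5 G4.
Then write for Eb alto saxophone: it sounds a major sixth below written, so the part must be a major sixth above concert.
G4 → E5
C#5 → A#5
Bbb4 → Gb5
C5 → A5
F5 → D6
G4 → E5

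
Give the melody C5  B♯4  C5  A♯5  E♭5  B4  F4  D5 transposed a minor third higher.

Eb5 D#5 Eb5 C#6 Gb5 D5 Ab4 F5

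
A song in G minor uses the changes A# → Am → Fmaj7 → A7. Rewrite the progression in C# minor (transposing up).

D## D#m Bmaj7 D#7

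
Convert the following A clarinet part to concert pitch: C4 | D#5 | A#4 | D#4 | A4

A3 B#4 F##4 B#3 F#4

Written C4 on the A clarinet sounds as A3, a minor third lower; apply that shift to every note.
C4 → A3
D#5 → B#4
A#4 → F##4
D#4 → B#3
A4 → F#4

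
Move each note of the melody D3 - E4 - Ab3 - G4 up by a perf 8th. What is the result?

D4 E5 Ab4 G5

D3 up a perfect octave is D4.
E4 up a perfect octave is E5.
A perfect octave up from Ab3 gives Ab4.
G4: an octave up reaches G, and 12 semitones makes it G5.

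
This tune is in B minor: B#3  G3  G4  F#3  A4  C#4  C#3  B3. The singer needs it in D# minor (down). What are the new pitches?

D##3 B2 B3 A#2 C#4 E#3 E#2 D#3

B minor to D# minor down is a minor sixth, so every note moves down by that interval.
B#3 -> D##3
G3 -> B2
G4 -> B3
F#3 -> A#2
A4 -> C#4
C#4 -> E#3
C#3 -> E#2
B3 -> D#3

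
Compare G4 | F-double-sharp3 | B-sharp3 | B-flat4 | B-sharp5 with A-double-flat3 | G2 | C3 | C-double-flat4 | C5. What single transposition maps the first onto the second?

down an augmented seventh

From G4 to Abb3 is 7 letter names — a seventh of some quality.
Abb3 to G4 is 12 semitones, which makes it an augmented seventh; the second version is lower, so the direction is down.
Checking another pair — B#5 → C5 — gives the same interval.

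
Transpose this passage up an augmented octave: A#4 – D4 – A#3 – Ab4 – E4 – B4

A#4 → A##5
D4 → D#5
A#3 → A##4
Ab4 → A5
E4 → E#5
B4 → B#5

A##5 D#5 A##4 A5 E#5 B#5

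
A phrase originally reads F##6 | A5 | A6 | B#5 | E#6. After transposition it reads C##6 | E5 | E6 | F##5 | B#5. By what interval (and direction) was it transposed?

down a perfect fourth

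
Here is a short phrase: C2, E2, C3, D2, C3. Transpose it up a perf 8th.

C3 E3 C4 D3 C4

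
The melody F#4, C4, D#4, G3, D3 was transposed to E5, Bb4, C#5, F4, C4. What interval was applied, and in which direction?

up a minor seventh

Take the first pair: F#4 → E5. F to E spans 7 letter names, so the interval is some kind of seventh.
F#4 to E5 is 10 semitones, which makes it a minor seventh; the second version is higher, so the direction is up.
Checking another pair — D3 → C4 — gives the same interval.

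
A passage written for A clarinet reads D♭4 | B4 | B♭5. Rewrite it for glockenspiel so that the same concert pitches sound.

Bb1 G#2 G3

First find concert pitch: the A clarinet sounds a minor third below written, so D♭4 B4 B♭5 sounds Bb3 G#4 G5.
Then write for glockenspiel: it sounds a perfect fifteenth above written, so the part must be a perfect fifteenth below concert.
Bb3 → Bb1
G#4 → G#2
G5 → G3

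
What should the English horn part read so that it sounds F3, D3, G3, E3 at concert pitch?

C4 A3 D4 B3

Written C4 sounds as F3 on the English horn, so concert pitches are written a perfect fifth up.
F3 to C4
D3 to A3
G3 to D4
E3 to B3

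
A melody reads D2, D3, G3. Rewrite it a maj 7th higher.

C#3 C#4 F#4

D2 up a major seventh is C#3.
D3 up a major seventh is C#4.
G3: a seventh up reaches F, and 11 semitones makes it F#4.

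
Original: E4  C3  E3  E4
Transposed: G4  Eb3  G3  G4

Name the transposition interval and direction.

up a minor third

From E4 to G4 is 3 letter names — a third of some quality.
E4 to G4 is 3 semitones, which makes it a minor third; the second version is higher, so the direction is up.
Checking another pair — E4 → G4 — gives the same interval.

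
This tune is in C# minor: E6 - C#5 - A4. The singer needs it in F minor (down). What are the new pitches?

Ab5 F4 Db4

From C# down to F is an augmented fifth; apply that to each pitch.
E6 to Ab5
C#5 to F4
A4 to Db4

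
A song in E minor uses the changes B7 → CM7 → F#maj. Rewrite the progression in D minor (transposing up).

E minor up to D minor is a minor seventh; each chord root moves by that interval while the quality stays the same.
B7: root B up a minor seventh → A, giving A7.
CM7: root C up a minor seventh → Bb, giving BbM7.
F#maj: root F# up a minor seventh → E, giving Emaj.

A7 BbM7 Emaj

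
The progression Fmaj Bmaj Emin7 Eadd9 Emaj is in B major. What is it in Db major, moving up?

B major up to Db major is a diminished third; each chord root moves by that interval while the quality stays the same.
Fmaj: root F up a diminished third → Abb, giving Abbmaj.
Bmaj: root B up a diminished third → Db, giving Dbmaj.
Emin7: root E up a diminished third → Gb, giving Gbmin7.
Eadd9: root E up a diminished third → Gb, giving Gbadd9.
Emaj: root E up a diminished third → Gb, giving Gbmaj.

Abbmaj Dbmaj Gbmin7 Gbadd9 Gbmaj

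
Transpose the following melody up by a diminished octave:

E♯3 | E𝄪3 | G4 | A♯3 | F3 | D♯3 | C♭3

E4 E#4 Gb5 A4 Fb4 D4 Cbb4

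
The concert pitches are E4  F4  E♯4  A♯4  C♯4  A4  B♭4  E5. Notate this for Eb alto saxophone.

C#5 D5 C##5 F##5 A#4 F#5 G5 C#6

Written C4 sounds as Eb3 on the Eb alto saxophone, so concert pitches are written a major sixth up.
E4 -> C#5
F4 -> D5
E#4 -> C##5
A#4 -> F##5
C#4 -> A#4
A4 -> F#5
Bb4 -> G5
E5 -> C#6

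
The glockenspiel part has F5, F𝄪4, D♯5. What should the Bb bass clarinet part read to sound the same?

First find concert pitch: the glockenspiel sounds a perfect fifteenth above written, so F5 F𝄪4 D♯5 sounds F7 F##6 D#7.
Then write for Bb bass clarinet: it sounds a major ninth below written, so the part must be a major ninth above concert.
F7 → G8
F##6 → G##7
D#7 → E#8

G8 G##7 E#8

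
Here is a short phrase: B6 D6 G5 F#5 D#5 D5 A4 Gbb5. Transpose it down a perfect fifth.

B6: a fifth down reaches E, and 7 semitones makes it E6.
A perfect fifth down from D6 gives G5.
A perfect fifth down from G5 gives C5.
A perfect fifth down from F#5 gives B4.
D#5 down a perfect fifth is G#4.
A perfect fifth down from D5 gives G4.
A4 down a perfect fifth is D4.
Gbb5 down a perfect fifth is Cbb5.

E6 G5 C5 B4 G#4 G4 D4 Cbb5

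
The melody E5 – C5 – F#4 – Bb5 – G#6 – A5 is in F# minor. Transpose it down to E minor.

D5 Bb4 E4 Ab5 F#6 G5

F# minor to E minor down is a major second, so every note moves down by that interval.
E5 gives D5
C5 gives Bb4
F#4 gives E4
Bb5 gives Ab5
G#6 gives F#6
A5 gives G5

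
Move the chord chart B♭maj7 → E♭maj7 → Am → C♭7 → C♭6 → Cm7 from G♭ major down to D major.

G♭ major down to D major is a diminished fourth; each chord root moves by that interval while the quality stays the same.
B♭maj7: root B♭ down a diminished fourth → F#, giving F#maj7.
E♭maj7: root E♭ down a diminished fourth → B, giving Bmaj7.
Am: root A down a diminished fourth → E#, giving E#m.
C♭7: root C♭ down a diminished fourth → G, giving G7.
C♭6: root C♭ down a diminished fourth → G, giving G6.
Cm7: root C down a diminished fourth → G#, giving G#m7.

F#maj7 Bmaj7 E#m G7 G6 G#m7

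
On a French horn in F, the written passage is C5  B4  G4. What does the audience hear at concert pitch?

F4 E4 C4

The French horn in F sounds a perfect fifth below written, so transpose each written note down a perfect fifth.
C5 becomes F4
B4 becomes E4
G4 becomes C4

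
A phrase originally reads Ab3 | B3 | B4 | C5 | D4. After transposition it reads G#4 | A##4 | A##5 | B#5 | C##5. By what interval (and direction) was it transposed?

up an augmented seventh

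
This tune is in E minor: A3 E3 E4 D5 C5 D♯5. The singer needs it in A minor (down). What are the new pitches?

E minor to A minor down is a perfect fifth, so every note moves down by that interval.
A3 -> D3
E3 -> A2
E4 -> A3
D5 -> G4
C5 -> F4
D#5 -> G#4

D3 A2 A3 G4 F4 G#4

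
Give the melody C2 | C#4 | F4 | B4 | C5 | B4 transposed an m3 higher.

Eb2 E4 Ab4 D5 Eb5 D5

A minor third up from C2 gives Eb2.
C#4: a third up reaches E, and 3 semitones makes it E4.
F4: a third up reaches A, and 3 semitones makes it Ab4.
B4 up a minor third is D5.
A minor third up from C5 gives Eb5.
B4 up a minor third is D5.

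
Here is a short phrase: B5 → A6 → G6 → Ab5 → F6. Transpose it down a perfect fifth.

E5 D6 C6 Db5 Bb5

B5 down a perfect fifth is E5.
A perfect fifth down from A6 gives D6.
G6 down a perfect fifth is C6.
A perfect fifth down from Ab5 gives Db5.
A perfect fifth down from F6 gives Bb5.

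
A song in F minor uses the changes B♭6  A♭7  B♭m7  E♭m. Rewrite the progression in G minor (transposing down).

C6 Bb7 Cm7 Fm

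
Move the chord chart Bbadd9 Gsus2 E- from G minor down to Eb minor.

Gbadd9 Ebsus2 C-

G minor down to Eb minor is a major third; each chord root moves by that interval while the quality stays the same.
Bbadd9: root Bb down a major third → Gb, giving Gbadd9.
Gsus2: root G down a major third → Eb, giving Ebsus2.
E-: root E down a major third → C, giving C-.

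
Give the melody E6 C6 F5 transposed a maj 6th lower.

A major sixth down from E6 gives G5.
C6 down a major sixth is Eb5.
F5 down a major sixth is Ab4.

G5 Eb5 Ab4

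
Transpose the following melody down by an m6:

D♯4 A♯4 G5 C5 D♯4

D#4 gives F##3
A#4 gives C##4
G5 gives B4
C5 gives E4
D#4 gives F##3

F##3 C##4 B4 E4 F##3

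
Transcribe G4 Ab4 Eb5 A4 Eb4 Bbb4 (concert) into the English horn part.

D5 Eb5 Bb5 E5 Bb4 Fb5

Written C4 sounds as F3 on the English horn, so concert pitches are written a perfect fifth up.
G4 -> D5
Ab4 -> Eb5
Eb5 -> Bb5
A4 -> E5
Eb4 -> Bb4
Bbb4 -> Fb5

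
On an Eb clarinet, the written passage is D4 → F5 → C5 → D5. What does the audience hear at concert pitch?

F4 Ab5 Eb5 F5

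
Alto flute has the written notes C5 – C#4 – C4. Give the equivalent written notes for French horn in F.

First find concert pitch: the alto flute sounds a perfect fourth below written, so C5 C#4 C4 sounds G4 G#3 G3.
Then write for French horn in F: it sounds a perfect fifth below written, so the part must be a perfect fifth above concert.
G4 → D5
G#3 → D#4
G3 → D4

D5 D#4 D4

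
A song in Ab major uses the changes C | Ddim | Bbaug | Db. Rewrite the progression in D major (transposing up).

F# G#dim Eaug G

Ab major up to D major is an augmented fourth; each chord root moves by that interval while the quality stays the same.
C: root C up an augmented fourth → F#, giving F#.
Ddim: root D up an augmented fourth → G#, giving G#dim.
Bbaug: root Bb up an augmented fourth → E, giving Eaug.
Db: root Db up an augmented fourth → G, giving G.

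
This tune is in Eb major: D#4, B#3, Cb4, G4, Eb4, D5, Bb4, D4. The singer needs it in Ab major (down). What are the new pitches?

G#3 E#3 Fb3 C4 Ab3 G4 Eb4 G3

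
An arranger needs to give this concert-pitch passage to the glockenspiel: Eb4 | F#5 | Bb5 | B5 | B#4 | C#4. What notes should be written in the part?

The glockenspiel sounds a perfect fifteenth above written, so the written part must be a perfect fifteenth below concert — transpose each note down.
Eb4 becomes Eb2
F#5 becomes F#3
Bb5 becomes Bb3
B5 becomes B3
B#4 becomes B#2
C#4 becomes C#2

Eb2 F#3 Bb3 B3 B#2 C#2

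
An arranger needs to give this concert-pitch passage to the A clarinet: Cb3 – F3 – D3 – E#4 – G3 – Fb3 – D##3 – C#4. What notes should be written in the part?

Ebb3 Ab3 F3 G#4 Bb3 Abb3 F##3 E4

Written C4 sounds as A3 on the A clarinet, so concert pitches are written a minor third up.
Cb3 becomes Ebb3
F3 becomes Ab3
D3 becomes F3
E#4 becomes G#4
G3 becomes Bb3
Fb3 becomes Abb3
D##3 becomes F##3
C#4 becomes E4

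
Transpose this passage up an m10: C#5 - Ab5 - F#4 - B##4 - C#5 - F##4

C#5: a tenth up reaches E, and 15 semitones makes it E6.
Ab5 up a minor tenth is Cb7.
F#4: a tenth up reaches A, and 15 semitones makes it A5.
B##4: a tenth up reaches D, and 15 semitones makes it D##6.
A minor tenth up from C#5 gives E6.
A minor tenth up from F##4 gives A#5.

E6 Cb7 A5 D##6 E6 A#5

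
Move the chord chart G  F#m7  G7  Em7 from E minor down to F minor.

Ab Gm7 Ab7 Fm7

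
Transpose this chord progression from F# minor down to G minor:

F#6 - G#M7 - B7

F# minor down to G minor is a major seventh; each chord root moves by that interval while the quality stays the same.
F#6: root F# down a major seventh → G, giving G6.
G#M7: root G# down a major seventh → A, giving AM7.
B7: root B down a major seventh → C, giving C7.

G6 AM7 C7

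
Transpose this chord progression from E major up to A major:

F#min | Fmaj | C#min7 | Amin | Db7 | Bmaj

Bmin Bbmaj F#min7 Dmin Gb7 Emaj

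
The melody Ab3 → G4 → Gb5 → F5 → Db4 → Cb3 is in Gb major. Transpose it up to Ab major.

Bb3 A4 Ab5 G5 Eb4 Db3

From Gb up to Ab is a major second; apply that to each pitch.
Ab3 becomes Bb3
G4 becomes A4
Gb5 becomes Ab5
F5 becomes G5
Db4 becomes Eb4
Cb3 becomes Db3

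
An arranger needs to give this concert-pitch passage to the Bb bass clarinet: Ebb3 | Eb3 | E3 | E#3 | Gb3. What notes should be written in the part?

Fb4 F4 F#4 F##4 Ab4

Written C4 sounds as Bb2 on the Bb bass clarinet, so concert pitches are written a major ninth up.
Ebb3 -> Fb4
Eb3 -> F4
E3 -> F#4
E#3 -> F##4
Gb3 -> Ab4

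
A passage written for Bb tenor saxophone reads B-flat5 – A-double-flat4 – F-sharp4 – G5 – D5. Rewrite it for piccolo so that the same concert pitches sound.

Ab3 Gbb2 E2 F3 C3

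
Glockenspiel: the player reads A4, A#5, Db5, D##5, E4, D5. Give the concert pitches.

Written C4 on the glockenspiel sounds as C6, a perfect fifteenth higher; apply that shift to every note.
A4 -> A6
A#5 -> A#7
Db5 -> Db7
D##5 -> D##7
E4 -> E6
D5 -> D7

A6 A#7 Db7 D##7 E6 D7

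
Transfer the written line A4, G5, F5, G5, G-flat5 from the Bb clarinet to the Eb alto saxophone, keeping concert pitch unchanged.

E5 D6 C6 D6 Db6

First find concert pitch: the Bb clarinet sounds a major second below written, so A4 G5 F5 G5 G-flat5 sounds G4 F5 Eb5 F5 Fb5.
Then write for Eb alto saxophone: it sounds a major sixth below written, so the part must be a major sixth above concert.
G4 → E5
F5 → D6
Eb5 → C6
F5 → D6
Fb5 → Db6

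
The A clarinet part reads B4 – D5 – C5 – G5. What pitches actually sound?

Written C4 on the A clarinet sounds as A3, a minor third lower; apply that shift to every note.
B4 becomes G#4
D5 becomes B4
C5 becomes A4
G5 becomes E5

G#4 B4 A4 E5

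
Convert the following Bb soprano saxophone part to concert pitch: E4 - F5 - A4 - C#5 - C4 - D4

D4 Eb5 G4 B4 Bb3 C4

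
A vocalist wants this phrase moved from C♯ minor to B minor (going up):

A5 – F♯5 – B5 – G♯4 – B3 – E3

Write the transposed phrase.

G6 E6 A6 F#5 A4 D4

C♯ minor to B minor up is a minor seventh, so every note moves up by that interval.
A5 -> G6
F#5 -> E6
B5 -> A6
G#4 -> F#5
B3 -> A4
E3 -> D4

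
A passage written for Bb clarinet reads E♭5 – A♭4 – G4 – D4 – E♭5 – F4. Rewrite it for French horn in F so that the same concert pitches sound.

First find concert pitch: the Bb clarinet sounds a major second below written, so E♭5 A♭4 G4 D4 E♭5 F4 sounds Db5 Gb4 F4 C4 Db5 Eb4.
Then write for French horn in F: it sounds a perfect fifth below written, so the part must be a perfect fifth above concert.
Db5 → Ab5
Gb4 → Db5
F4 → C5
C4 → G4
Db5 → Ab5
Eb4 → Bb4

Ab5 Db5 C5 G4 Ab5 Bb4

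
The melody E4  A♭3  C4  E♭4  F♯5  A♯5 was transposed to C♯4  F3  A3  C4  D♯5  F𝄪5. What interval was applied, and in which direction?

Take the first pair: E4 → C#4. E to C spans 3 letter names, so the interval is some kind of third.
C#4 to E4 is 3 semitones, which makes it a minor third; the second version is lower, so the direction is down.
Checking another pair — A#5 → F##5 — gives the same interval.

down a minor third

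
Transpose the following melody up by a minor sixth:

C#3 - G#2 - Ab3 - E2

C#3 to A3
G#2 to E3
Ab3 to Fb4
E2 to C3

A3 E3 Fb4 C3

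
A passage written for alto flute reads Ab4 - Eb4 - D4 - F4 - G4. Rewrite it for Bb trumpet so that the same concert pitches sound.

F4 C4 B3 D4 E4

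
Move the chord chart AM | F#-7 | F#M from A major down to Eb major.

EbM C-7 CM

A major down to Eb major is an augmented fourth; each chord root moves by that interval while the quality stays the same.
AM: root A down an augmented fourth → Eb, giving EbM.
F#-7: root F# down an augmented fourth → C, giving C-7.
F#M: root F# down an augmented fourth → C, giving CM.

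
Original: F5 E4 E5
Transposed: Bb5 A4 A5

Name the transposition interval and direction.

up a perfect fourth

From F5 to Bb5 is 4 letter names — a fourth of some quality.
F5 to Bb5 is 5 semitones, which makes it a perfect fourth; the second version is higher, so the direction is up.
Checking another pair — E5 → A5 — gives the same interval.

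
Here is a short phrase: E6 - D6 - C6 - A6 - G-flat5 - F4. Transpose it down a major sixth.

G5 F5 Eb5 C6 Bbb4 Ab3

E6 down a major sixth is G5.
A major sixth down from D6 gives F5.
C6 down a major sixth is Eb5.
A6 down a major sixth is C6.
Gb5: a sixth down reaches B, and 9 semitones makes it Bbb4.
F4 down a major sixth is Ab3.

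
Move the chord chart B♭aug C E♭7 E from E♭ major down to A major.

E♭ major down to A major is a diminished fifth; each chord root moves by that interval while the quality stays the same.
B♭aug: root B♭ down a diminished fifth → E, giving Eaug.
C: root C down a diminished fifth → F#, giving F#.
E♭7: root E♭ down a diminished fifth → A, giving A7.
E: root E down a diminished fifth → A#, giving A#.

Eaug F# A7 A#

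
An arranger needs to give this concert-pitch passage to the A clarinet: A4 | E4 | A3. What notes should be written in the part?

The A clarinet sounds a minor third below written, so the written part must be a minor third above concert — transpose each note up.
A4 becomes C5
E4 becomes G4
A3 becomes C4

C5 G4 C4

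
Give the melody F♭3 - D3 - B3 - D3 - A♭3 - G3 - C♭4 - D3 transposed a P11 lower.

Cb2 A1 F#2 A1 Eb2 D2 Gb2 A1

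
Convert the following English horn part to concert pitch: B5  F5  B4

E5 Bb4 E4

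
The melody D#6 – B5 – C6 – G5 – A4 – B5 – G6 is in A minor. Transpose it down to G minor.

From A down to G is a major second; apply that to each pitch.
D#6 to C#6
B5 to A5
C6 to Bb5
G5 to F5
A4 to G4
B5 to A5
G6 to F6

C#6 A5 Bb5 F5 G4 A5 F6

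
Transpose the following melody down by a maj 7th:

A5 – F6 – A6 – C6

A5 → Bb4
F6 → Gb5
A6 → Bb5
C6 → Db5

Bb4 Gb5 Bb5 Db5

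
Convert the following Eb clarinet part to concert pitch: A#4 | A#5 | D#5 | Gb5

C#5 C#6 F#5 Bbb5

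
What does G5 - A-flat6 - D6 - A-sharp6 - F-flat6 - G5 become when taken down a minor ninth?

F#4 G5 C#5 G##5 Eb5 F#4

G5 → F#4
Ab6 → G5
D6 → C#5
A#6 → G##5
Fb6 → Eb5
G5 → F#4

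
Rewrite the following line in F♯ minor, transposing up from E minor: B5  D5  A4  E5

E minor to F♯ minor up is a major second, so every note moves up by that interval.
B5 to C#6
D5 to E5
A4 to B4
E5 to F#5

C#6 E5 B4 F#5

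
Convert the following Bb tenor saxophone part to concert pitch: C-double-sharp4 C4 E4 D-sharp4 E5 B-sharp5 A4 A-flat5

The Bb tenor saxophone sounds a major ninth below written, so transpose each written note down a major ninth.
C##4 to B#2
C4 to Bb2
E4 to D3
D#4 to C#3
E5 to D4
B#5 to A#4
A4 to G3
Ab5 to Gb4

B#2 Bb2 D3 C#3 D4 A#4 G3 Gb4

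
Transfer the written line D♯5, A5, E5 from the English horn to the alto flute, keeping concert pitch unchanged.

C#5 G5 D5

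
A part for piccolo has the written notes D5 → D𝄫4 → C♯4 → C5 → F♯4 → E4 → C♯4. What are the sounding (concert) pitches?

D6 Dbb5 C#5 C6 F#5 E5 C#5

The piccolo sounds a perfect octave above written, so transpose each written note up a perfect octave.
D5 -> D6
Dbb4 -> Dbb5
C#4 -> C#5
C5 -> C6
F#4 -> F#5
E4 -> E5
C#4 -> C#5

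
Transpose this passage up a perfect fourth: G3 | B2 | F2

C4 E3 Bb2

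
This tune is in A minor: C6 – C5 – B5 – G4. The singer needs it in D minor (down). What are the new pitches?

F5 F4 E5 C4

A minor to D minor down is a perfect fifth, so every note moves down by that interval.
C6 -> F5
C5 -> F4
B5 -> E5
G4 -> C4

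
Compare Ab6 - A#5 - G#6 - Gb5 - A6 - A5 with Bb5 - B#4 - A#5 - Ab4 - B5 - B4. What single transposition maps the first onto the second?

down a minor seventh

Take the first pair: Ab6 → Bb5. A to B spans 7 letter names, so the interval is some kind of seventh.
Bb5 to Ab6 is 10 semitones, which makes it a minor seventh; the second version is lower, so the direction is down.
Checking another pair — A5 → B4 — gives the same interval.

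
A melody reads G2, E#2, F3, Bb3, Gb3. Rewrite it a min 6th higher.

G2 to Eb3
E#2 to C#3
F3 to Db4
Bb3 to Gb4
Gb3 to Ebb4

Eb3 C#3 Db4 Gb4 Ebb4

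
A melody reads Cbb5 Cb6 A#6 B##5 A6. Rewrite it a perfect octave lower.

Cbb4 Cb5 A#5 B##4 A5

Cbb5 -> Cbb4
Cb6 -> Cb5
A#6 -> A#5
B##5 -> B##4
A6 -> A5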